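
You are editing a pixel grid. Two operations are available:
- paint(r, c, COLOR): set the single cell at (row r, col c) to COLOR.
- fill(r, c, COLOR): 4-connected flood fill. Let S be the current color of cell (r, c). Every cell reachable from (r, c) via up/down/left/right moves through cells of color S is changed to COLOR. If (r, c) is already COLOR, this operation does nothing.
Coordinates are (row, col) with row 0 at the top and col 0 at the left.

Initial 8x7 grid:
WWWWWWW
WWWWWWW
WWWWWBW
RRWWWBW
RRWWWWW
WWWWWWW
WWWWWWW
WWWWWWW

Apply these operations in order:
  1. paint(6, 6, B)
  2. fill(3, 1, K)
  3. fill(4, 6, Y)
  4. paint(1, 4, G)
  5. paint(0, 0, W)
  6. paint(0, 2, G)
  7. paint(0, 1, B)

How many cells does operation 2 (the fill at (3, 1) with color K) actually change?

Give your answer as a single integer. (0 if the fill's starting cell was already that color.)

Answer: 4

Derivation:
After op 1 paint(6,6,B):
WWWWWWW
WWWWWWW
WWWWWBW
RRWWWBW
RRWWWWW
WWWWWWW
WWWWWWB
WWWWWWW
After op 2 fill(3,1,K) [4 cells changed]:
WWWWWWW
WWWWWWW
WWWWWBW
KKWWWBW
KKWWWWW
WWWWWWW
WWWWWWB
WWWWWWW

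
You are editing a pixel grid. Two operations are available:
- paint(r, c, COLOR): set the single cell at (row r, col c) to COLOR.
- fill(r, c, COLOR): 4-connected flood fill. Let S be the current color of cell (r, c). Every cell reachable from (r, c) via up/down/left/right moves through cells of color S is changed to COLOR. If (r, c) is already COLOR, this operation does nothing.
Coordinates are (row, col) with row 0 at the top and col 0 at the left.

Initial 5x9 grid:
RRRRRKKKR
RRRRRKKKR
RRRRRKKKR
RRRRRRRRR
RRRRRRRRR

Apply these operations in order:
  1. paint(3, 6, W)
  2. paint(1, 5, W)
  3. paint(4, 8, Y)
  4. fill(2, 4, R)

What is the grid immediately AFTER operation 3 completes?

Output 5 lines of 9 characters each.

After op 1 paint(3,6,W):
RRRRRKKKR
RRRRRKKKR
RRRRRKKKR
RRRRRRWRR
RRRRRRRRR
After op 2 paint(1,5,W):
RRRRRKKKR
RRRRRWKKR
RRRRRKKKR
RRRRRRWRR
RRRRRRRRR
After op 3 paint(4,8,Y):
RRRRRKKKR
RRRRRWKKR
RRRRRKKKR
RRRRRRWRR
RRRRRRRRY

Answer: RRRRRKKKR
RRRRRWKKR
RRRRRKKKR
RRRRRRWRR
RRRRRRRRY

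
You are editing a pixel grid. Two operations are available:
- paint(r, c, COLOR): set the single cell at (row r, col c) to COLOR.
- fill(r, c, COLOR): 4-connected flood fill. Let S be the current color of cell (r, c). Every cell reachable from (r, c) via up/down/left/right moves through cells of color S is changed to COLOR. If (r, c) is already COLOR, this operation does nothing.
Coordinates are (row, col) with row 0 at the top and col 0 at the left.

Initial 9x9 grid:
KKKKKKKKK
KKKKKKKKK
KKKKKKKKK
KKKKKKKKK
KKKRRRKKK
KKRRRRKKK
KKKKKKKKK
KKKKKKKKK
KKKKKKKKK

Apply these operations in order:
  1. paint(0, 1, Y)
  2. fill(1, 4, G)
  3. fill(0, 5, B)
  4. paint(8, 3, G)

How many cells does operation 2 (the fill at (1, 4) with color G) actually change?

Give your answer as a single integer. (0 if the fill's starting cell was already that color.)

After op 1 paint(0,1,Y):
KYKKKKKKK
KKKKKKKKK
KKKKKKKKK
KKKKKKKKK
KKKRRRKKK
KKRRRRKKK
KKKKKKKKK
KKKKKKKKK
KKKKKKKKK
After op 2 fill(1,4,G) [73 cells changed]:
GYGGGGGGG
GGGGGGGGG
GGGGGGGGG
GGGGGGGGG
GGGRRRGGG
GGRRRRGGG
GGGGGGGGG
GGGGGGGGG
GGGGGGGGG

Answer: 73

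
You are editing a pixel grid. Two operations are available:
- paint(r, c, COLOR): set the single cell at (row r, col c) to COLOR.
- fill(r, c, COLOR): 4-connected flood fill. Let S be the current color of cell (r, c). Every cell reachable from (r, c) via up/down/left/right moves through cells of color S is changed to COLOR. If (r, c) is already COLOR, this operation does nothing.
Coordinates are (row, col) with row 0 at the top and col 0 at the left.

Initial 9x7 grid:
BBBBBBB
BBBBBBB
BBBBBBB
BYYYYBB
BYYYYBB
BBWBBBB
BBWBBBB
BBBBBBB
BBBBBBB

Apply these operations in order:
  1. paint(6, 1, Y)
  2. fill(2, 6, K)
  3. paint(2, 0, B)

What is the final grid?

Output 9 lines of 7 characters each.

After op 1 paint(6,1,Y):
BBBBBBB
BBBBBBB
BBBBBBB
BYYYYBB
BYYYYBB
BBWBBBB
BYWBBBB
BBBBBBB
BBBBBBB
After op 2 fill(2,6,K) [52 cells changed]:
KKKKKKK
KKKKKKK
KKKKKKK
KYYYYKK
KYYYYKK
KKWKKKK
KYWKKKK
KKKKKKK
KKKKKKK
After op 3 paint(2,0,B):
KKKKKKK
KKKKKKK
BKKKKKK
KYYYYKK
KYYYYKK
KKWKKKK
KYWKKKK
KKKKKKK
KKKKKKK

Answer: KKKKKKK
KKKKKKK
BKKKKKK
KYYYYKK
KYYYYKK
KKWKKKK
KYWKKKK
KKKKKKK
KKKKKKK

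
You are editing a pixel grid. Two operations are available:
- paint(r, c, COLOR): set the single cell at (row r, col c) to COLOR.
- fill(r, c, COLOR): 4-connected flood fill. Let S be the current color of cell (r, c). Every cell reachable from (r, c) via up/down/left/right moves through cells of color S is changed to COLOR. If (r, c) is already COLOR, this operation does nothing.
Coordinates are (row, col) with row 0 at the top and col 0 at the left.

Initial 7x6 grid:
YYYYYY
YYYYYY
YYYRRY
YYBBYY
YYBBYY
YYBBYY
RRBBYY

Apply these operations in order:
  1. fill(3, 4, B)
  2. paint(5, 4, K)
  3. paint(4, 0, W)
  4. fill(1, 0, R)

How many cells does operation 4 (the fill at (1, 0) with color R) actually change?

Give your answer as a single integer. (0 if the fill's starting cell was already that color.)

After op 1 fill(3,4,B) [30 cells changed]:
BBBBBB
BBBBBB
BBBRRB
BBBBBB
BBBBBB
BBBBBB
RRBBBB
After op 2 paint(5,4,K):
BBBBBB
BBBBBB
BBBRRB
BBBBBB
BBBBBB
BBBBKB
RRBBBB
After op 3 paint(4,0,W):
BBBBBB
BBBBBB
BBBRRB
BBBBBB
WBBBBB
BBBBKB
RRBBBB
After op 4 fill(1,0,R) [36 cells changed]:
RRRRRR
RRRRRR
RRRRRR
RRRRRR
WRRRRR
RRRRKR
RRRRRR

Answer: 36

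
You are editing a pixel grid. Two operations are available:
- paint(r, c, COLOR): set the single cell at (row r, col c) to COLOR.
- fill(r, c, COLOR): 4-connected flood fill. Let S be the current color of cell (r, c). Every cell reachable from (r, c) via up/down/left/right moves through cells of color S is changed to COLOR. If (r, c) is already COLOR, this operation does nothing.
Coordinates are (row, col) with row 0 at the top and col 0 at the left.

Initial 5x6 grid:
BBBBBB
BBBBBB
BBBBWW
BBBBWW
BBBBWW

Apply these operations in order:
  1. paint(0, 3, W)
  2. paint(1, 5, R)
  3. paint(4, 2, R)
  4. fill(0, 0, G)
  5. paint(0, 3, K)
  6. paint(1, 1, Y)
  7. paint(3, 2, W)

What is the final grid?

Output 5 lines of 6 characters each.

After op 1 paint(0,3,W):
BBBWBB
BBBBBB
BBBBWW
BBBBWW
BBBBWW
After op 2 paint(1,5,R):
BBBWBB
BBBBBR
BBBBWW
BBBBWW
BBBBWW
After op 3 paint(4,2,R):
BBBWBB
BBBBBR
BBBBWW
BBBBWW
BBRBWW
After op 4 fill(0,0,G) [21 cells changed]:
GGGWGG
GGGGGR
GGGGWW
GGGGWW
GGRGWW
After op 5 paint(0,3,K):
GGGKGG
GGGGGR
GGGGWW
GGGGWW
GGRGWW
After op 6 paint(1,1,Y):
GGGKGG
GYGGGR
GGGGWW
GGGGWW
GGRGWW
After op 7 paint(3,2,W):
GGGKGG
GYGGGR
GGGGWW
GGWGWW
GGRGWW

Answer: GGGKGG
GYGGGR
GGGGWW
GGWGWW
GGRGWW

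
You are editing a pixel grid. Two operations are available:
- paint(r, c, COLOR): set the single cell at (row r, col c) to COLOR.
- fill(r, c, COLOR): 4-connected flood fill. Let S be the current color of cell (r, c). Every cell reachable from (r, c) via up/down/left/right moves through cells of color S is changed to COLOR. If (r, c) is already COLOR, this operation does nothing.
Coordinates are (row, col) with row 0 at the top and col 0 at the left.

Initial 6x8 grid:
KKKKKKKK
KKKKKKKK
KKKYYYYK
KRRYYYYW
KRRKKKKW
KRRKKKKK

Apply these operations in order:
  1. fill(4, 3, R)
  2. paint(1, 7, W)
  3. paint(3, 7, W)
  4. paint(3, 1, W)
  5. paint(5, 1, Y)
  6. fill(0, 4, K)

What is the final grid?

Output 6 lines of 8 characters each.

Answer: KKKKKKKK
KKKKKKKW
KKKYYYYK
KWRYYYYW
KRRRRRRW
KYRRRRRR

Derivation:
After op 1 fill(4,3,R) [9 cells changed]:
KKKKKKKK
KKKKKKKK
KKKYYYYK
KRRYYYYW
KRRRRRRW
KRRRRRRR
After op 2 paint(1,7,W):
KKKKKKKK
KKKKKKKW
KKKYYYYK
KRRYYYYW
KRRRRRRW
KRRRRRRR
After op 3 paint(3,7,W):
KKKKKKKK
KKKKKKKW
KKKYYYYK
KRRYYYYW
KRRRRRRW
KRRRRRRR
After op 4 paint(3,1,W):
KKKKKKKK
KKKKKKKW
KKKYYYYK
KWRYYYYW
KRRRRRRW
KRRRRRRR
After op 5 paint(5,1,Y):
KKKKKKKK
KKKKKKKW
KKKYYYYK
KWRYYYYW
KRRRRRRW
KYRRRRRR
After op 6 fill(0,4,K) [0 cells changed]:
KKKKKKKK
KKKKKKKW
KKKYYYYK
KWRYYYYW
KRRRRRRW
KYRRRRRR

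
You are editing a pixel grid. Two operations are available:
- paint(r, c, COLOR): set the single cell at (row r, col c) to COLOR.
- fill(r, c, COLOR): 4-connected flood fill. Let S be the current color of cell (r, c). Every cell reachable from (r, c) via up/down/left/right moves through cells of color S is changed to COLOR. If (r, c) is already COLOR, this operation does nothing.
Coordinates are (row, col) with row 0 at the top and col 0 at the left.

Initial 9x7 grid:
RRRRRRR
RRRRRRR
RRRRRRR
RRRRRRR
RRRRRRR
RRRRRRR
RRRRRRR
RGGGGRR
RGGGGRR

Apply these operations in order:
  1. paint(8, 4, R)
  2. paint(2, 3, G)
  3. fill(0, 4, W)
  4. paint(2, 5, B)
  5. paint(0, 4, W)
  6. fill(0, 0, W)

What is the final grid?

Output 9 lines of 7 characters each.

Answer: WWWWWWW
WWWWWWW
WWWGWBW
WWWWWWW
WWWWWWW
WWWWWWW
WWWWWWW
WGGGGWW
WGGGWWW

Derivation:
After op 1 paint(8,4,R):
RRRRRRR
RRRRRRR
RRRRRRR
RRRRRRR
RRRRRRR
RRRRRRR
RRRRRRR
RGGGGRR
RGGGRRR
After op 2 paint(2,3,G):
RRRRRRR
RRRRRRR
RRRGRRR
RRRRRRR
RRRRRRR
RRRRRRR
RRRRRRR
RGGGGRR
RGGGRRR
After op 3 fill(0,4,W) [55 cells changed]:
WWWWWWW
WWWWWWW
WWWGWWW
WWWWWWW
WWWWWWW
WWWWWWW
WWWWWWW
WGGGGWW
WGGGWWW
After op 4 paint(2,5,B):
WWWWWWW
WWWWWWW
WWWGWBW
WWWWWWW
WWWWWWW
WWWWWWW
WWWWWWW
WGGGGWW
WGGGWWW
After op 5 paint(0,4,W):
WWWWWWW
WWWWWWW
WWWGWBW
WWWWWWW
WWWWWWW
WWWWWWW
WWWWWWW
WGGGGWW
WGGGWWW
After op 6 fill(0,0,W) [0 cells changed]:
WWWWWWW
WWWWWWW
WWWGWBW
WWWWWWW
WWWWWWW
WWWWWWW
WWWWWWW
WGGGGWW
WGGGWWW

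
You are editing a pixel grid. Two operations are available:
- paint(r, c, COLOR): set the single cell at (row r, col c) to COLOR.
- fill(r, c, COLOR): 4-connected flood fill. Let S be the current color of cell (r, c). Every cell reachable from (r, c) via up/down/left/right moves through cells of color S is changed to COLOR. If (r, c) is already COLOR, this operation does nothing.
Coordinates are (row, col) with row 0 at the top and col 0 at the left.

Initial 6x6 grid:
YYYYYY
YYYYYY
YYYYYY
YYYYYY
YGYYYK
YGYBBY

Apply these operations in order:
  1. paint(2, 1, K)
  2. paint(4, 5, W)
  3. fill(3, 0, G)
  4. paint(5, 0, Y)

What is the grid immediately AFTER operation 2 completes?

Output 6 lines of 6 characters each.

Answer: YYYYYY
YYYYYY
YKYYYY
YYYYYY
YGYYYW
YGYBBY

Derivation:
After op 1 paint(2,1,K):
YYYYYY
YYYYYY
YKYYYY
YYYYYY
YGYYYK
YGYBBY
After op 2 paint(4,5,W):
YYYYYY
YYYYYY
YKYYYY
YYYYYY
YGYYYW
YGYBBY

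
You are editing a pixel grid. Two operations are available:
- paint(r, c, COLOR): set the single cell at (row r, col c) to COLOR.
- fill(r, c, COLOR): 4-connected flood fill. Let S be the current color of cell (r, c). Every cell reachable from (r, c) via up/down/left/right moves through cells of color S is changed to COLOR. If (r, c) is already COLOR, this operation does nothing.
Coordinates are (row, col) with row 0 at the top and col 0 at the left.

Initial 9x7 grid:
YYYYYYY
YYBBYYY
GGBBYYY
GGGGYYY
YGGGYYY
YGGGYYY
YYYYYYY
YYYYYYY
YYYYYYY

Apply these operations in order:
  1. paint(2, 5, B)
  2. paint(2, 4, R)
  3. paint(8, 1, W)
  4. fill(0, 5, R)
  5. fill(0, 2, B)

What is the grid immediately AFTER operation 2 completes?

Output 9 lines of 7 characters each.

Answer: YYYYYYY
YYBBYYY
GGBBRBY
GGGGYYY
YGGGYYY
YGGGYYY
YYYYYYY
YYYYYYY
YYYYYYY

Derivation:
After op 1 paint(2,5,B):
YYYYYYY
YYBBYYY
GGBBYBY
GGGGYYY
YGGGYYY
YGGGYYY
YYYYYYY
YYYYYYY
YYYYYYY
After op 2 paint(2,4,R):
YYYYYYY
YYBBYYY
GGBBRBY
GGGGYYY
YGGGYYY
YGGGYYY
YYYYYYY
YYYYYYY
YYYYYYY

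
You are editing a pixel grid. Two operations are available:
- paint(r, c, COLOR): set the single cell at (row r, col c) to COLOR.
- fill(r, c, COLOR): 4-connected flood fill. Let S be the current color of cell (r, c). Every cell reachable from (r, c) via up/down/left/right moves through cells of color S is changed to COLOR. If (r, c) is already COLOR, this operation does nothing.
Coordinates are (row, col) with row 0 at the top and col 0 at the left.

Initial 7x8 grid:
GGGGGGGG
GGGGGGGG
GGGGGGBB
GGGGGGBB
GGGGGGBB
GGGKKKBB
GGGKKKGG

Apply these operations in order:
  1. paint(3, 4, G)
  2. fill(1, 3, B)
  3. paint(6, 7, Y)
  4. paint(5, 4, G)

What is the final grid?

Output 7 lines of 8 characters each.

Answer: BBBBBBBB
BBBBBBBB
BBBBBBBB
BBBBBBBB
BBBBBBBB
BBBKGKBB
BBBKKKGY

Derivation:
After op 1 paint(3,4,G):
GGGGGGGG
GGGGGGGG
GGGGGGBB
GGGGGGBB
GGGGGGBB
GGGKKKBB
GGGKKKGG
After op 2 fill(1,3,B) [40 cells changed]:
BBBBBBBB
BBBBBBBB
BBBBBBBB
BBBBBBBB
BBBBBBBB
BBBKKKBB
BBBKKKGG
After op 3 paint(6,7,Y):
BBBBBBBB
BBBBBBBB
BBBBBBBB
BBBBBBBB
BBBBBBBB
BBBKKKBB
BBBKKKGY
After op 4 paint(5,4,G):
BBBBBBBB
BBBBBBBB
BBBBBBBB
BBBBBBBB
BBBBBBBB
BBBKGKBB
BBBKKKGY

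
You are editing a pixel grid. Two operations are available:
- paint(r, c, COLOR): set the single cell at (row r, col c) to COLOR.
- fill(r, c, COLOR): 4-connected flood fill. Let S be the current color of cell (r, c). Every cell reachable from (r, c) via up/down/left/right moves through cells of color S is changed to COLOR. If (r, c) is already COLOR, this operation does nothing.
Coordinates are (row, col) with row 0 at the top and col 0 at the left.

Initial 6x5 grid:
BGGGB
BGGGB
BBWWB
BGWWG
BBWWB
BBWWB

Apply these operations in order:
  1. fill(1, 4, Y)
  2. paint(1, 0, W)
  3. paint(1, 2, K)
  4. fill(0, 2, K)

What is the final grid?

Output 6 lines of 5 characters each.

Answer: BKKKY
WKKKY
BBWWY
BGWWG
BBWWB
BBWWB

Derivation:
After op 1 fill(1,4,Y) [3 cells changed]:
BGGGY
BGGGY
BBWWY
BGWWG
BBWWB
BBWWB
After op 2 paint(1,0,W):
BGGGY
WGGGY
BBWWY
BGWWG
BBWWB
BBWWB
After op 3 paint(1,2,K):
BGGGY
WGKGY
BBWWY
BGWWG
BBWWB
BBWWB
After op 4 fill(0,2,K) [5 cells changed]:
BKKKY
WKKKY
BBWWY
BGWWG
BBWWB
BBWWB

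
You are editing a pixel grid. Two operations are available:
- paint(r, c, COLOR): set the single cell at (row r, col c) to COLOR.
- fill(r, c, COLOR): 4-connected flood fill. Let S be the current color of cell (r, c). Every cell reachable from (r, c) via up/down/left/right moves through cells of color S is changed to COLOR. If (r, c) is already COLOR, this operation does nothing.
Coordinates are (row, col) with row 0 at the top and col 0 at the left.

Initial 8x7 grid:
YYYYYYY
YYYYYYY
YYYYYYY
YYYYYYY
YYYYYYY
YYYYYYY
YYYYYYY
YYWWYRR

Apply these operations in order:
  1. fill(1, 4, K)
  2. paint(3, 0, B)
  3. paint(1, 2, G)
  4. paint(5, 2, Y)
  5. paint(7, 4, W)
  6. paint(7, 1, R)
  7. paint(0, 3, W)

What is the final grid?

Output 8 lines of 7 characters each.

After op 1 fill(1,4,K) [52 cells changed]:
KKKKKKK
KKKKKKK
KKKKKKK
KKKKKKK
KKKKKKK
KKKKKKK
KKKKKKK
KKWWKRR
After op 2 paint(3,0,B):
KKKKKKK
KKKKKKK
KKKKKKK
BKKKKKK
KKKKKKK
KKKKKKK
KKKKKKK
KKWWKRR
After op 3 paint(1,2,G):
KKKKKKK
KKGKKKK
KKKKKKK
BKKKKKK
KKKKKKK
KKKKKKK
KKKKKKK
KKWWKRR
After op 4 paint(5,2,Y):
KKKKKKK
KKGKKKK
KKKKKKK
BKKKKKK
KKKKKKK
KKYKKKK
KKKKKKK
KKWWKRR
After op 5 paint(7,4,W):
KKKKKKK
KKGKKKK
KKKKKKK
BKKKKKK
KKKKKKK
KKYKKKK
KKKKKKK
KKWWWRR
After op 6 paint(7,1,R):
KKKKKKK
KKGKKKK
KKKKKKK
BKKKKKK
KKKKKKK
KKYKKKK
KKKKKKK
KRWWWRR
After op 7 paint(0,3,W):
KKKWKKK
KKGKKKK
KKKKKKK
BKKKKKK
KKKKKKK
KKYKKKK
KKKKKKK
KRWWWRR

Answer: KKKWKKK
KKGKKKK
KKKKKKK
BKKKKKK
KKKKKKK
KKYKKKK
KKKKKKK
KRWWWRR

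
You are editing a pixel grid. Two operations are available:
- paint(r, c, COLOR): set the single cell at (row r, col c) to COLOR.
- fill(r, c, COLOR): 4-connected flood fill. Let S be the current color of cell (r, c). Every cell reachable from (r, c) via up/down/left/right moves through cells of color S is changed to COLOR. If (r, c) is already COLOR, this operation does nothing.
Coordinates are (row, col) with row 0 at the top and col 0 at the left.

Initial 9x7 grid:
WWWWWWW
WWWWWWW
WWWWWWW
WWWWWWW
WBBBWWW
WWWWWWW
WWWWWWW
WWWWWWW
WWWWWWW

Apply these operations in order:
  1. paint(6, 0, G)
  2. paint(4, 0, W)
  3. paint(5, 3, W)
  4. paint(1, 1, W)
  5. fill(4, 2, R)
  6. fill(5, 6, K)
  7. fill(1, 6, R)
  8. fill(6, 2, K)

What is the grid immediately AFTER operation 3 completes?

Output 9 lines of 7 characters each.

Answer: WWWWWWW
WWWWWWW
WWWWWWW
WWWWWWW
WBBBWWW
WWWWWWW
GWWWWWW
WWWWWWW
WWWWWWW

Derivation:
After op 1 paint(6,0,G):
WWWWWWW
WWWWWWW
WWWWWWW
WWWWWWW
WBBBWWW
WWWWWWW
GWWWWWW
WWWWWWW
WWWWWWW
After op 2 paint(4,0,W):
WWWWWWW
WWWWWWW
WWWWWWW
WWWWWWW
WBBBWWW
WWWWWWW
GWWWWWW
WWWWWWW
WWWWWWW
After op 3 paint(5,3,W):
WWWWWWW
WWWWWWW
WWWWWWW
WWWWWWW
WBBBWWW
WWWWWWW
GWWWWWW
WWWWWWW
WWWWWWW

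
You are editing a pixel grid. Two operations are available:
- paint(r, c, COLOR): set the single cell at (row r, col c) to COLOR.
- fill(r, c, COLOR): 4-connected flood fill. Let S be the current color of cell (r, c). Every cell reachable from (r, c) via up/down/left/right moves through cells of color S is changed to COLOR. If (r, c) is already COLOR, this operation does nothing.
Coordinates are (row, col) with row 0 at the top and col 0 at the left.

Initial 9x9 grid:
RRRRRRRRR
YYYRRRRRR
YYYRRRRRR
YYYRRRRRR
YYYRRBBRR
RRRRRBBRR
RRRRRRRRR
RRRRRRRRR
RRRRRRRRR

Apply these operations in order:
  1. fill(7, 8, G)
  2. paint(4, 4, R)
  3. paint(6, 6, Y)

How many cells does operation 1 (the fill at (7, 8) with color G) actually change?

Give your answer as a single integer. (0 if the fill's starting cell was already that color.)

After op 1 fill(7,8,G) [65 cells changed]:
GGGGGGGGG
YYYGGGGGG
YYYGGGGGG
YYYGGGGGG
YYYGGBBGG
GGGGGBBGG
GGGGGGGGG
GGGGGGGGG
GGGGGGGGG

Answer: 65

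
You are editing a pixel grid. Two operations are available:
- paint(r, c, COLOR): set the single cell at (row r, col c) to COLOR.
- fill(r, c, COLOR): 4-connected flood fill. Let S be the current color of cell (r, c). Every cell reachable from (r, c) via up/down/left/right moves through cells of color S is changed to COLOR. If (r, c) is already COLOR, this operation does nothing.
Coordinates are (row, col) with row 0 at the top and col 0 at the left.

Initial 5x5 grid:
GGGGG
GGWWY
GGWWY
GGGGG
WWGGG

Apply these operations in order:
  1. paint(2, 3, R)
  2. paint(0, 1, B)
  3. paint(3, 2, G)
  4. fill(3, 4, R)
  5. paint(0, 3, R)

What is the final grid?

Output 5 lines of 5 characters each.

After op 1 paint(2,3,R):
GGGGG
GGWWY
GGWRY
GGGGG
WWGGG
After op 2 paint(0,1,B):
GBGGG
GGWWY
GGWRY
GGGGG
WWGGG
After op 3 paint(3,2,G):
GBGGG
GGWWY
GGWRY
GGGGG
WWGGG
After op 4 fill(3,4,R) [13 cells changed]:
RBGGG
RRWWY
RRWRY
RRRRR
WWRRR
After op 5 paint(0,3,R):
RBGRG
RRWWY
RRWRY
RRRRR
WWRRR

Answer: RBGRG
RRWWY
RRWRY
RRRRR
WWRRR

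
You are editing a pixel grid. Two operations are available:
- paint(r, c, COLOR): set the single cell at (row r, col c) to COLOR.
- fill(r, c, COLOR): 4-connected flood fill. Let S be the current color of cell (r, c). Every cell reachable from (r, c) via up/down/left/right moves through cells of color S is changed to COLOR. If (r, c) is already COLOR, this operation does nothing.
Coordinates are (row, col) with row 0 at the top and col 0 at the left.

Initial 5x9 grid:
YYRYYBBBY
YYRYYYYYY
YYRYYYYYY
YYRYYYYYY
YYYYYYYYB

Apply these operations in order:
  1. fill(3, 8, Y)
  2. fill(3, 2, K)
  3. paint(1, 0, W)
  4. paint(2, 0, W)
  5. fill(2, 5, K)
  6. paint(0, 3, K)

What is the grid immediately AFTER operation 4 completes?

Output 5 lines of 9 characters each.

Answer: YYKYYBBBY
WYKYYYYYY
WYKYYYYYY
YYKYYYYYY
YYYYYYYYB

Derivation:
After op 1 fill(3,8,Y) [0 cells changed]:
YYRYYBBBY
YYRYYYYYY
YYRYYYYYY
YYRYYYYYY
YYYYYYYYB
After op 2 fill(3,2,K) [4 cells changed]:
YYKYYBBBY
YYKYYYYYY
YYKYYYYYY
YYKYYYYYY
YYYYYYYYB
After op 3 paint(1,0,W):
YYKYYBBBY
WYKYYYYYY
YYKYYYYYY
YYKYYYYYY
YYYYYYYYB
After op 4 paint(2,0,W):
YYKYYBBBY
WYKYYYYYY
WYKYYYYYY
YYKYYYYYY
YYYYYYYYB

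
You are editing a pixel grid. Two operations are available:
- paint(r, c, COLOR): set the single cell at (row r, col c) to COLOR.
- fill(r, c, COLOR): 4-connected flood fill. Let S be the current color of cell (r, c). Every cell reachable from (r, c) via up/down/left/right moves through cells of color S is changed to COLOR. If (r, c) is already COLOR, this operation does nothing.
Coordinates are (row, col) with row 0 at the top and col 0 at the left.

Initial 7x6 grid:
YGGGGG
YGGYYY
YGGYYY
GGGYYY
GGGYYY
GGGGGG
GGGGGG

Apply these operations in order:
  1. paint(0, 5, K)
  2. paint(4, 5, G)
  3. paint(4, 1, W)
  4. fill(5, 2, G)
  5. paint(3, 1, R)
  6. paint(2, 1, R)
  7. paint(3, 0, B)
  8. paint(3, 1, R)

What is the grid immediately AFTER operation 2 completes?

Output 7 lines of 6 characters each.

After op 1 paint(0,5,K):
YGGGGK
YGGYYY
YGGYYY
GGGYYY
GGGYYY
GGGGGG
GGGGGG
After op 2 paint(4,5,G):
YGGGGK
YGGYYY
YGGYYY
GGGYYY
GGGYYG
GGGGGG
GGGGGG

Answer: YGGGGK
YGGYYY
YGGYYY
GGGYYY
GGGYYG
GGGGGG
GGGGGG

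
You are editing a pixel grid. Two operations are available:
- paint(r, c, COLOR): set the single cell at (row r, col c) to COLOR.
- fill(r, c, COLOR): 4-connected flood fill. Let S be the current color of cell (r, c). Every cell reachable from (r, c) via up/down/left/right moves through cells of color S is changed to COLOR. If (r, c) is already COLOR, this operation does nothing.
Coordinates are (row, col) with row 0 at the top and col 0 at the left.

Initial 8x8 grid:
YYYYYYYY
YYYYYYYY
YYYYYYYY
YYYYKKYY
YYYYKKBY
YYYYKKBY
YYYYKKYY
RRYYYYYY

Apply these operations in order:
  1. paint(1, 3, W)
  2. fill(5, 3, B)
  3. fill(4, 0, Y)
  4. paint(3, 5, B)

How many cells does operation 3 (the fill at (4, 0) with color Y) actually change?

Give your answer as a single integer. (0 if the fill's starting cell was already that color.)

After op 1 paint(1,3,W):
YYYYYYYY
YYYWYYYY
YYYYYYYY
YYYYKKYY
YYYYKKBY
YYYYKKBY
YYYYKKYY
RRYYYYYY
After op 2 fill(5,3,B) [51 cells changed]:
BBBBBBBB
BBBWBBBB
BBBBBBBB
BBBBKKBB
BBBBKKBB
BBBBKKBB
BBBBKKBB
RRBBBBBB
After op 3 fill(4,0,Y) [53 cells changed]:
YYYYYYYY
YYYWYYYY
YYYYYYYY
YYYYKKYY
YYYYKKYY
YYYYKKYY
YYYYKKYY
RRYYYYYY

Answer: 53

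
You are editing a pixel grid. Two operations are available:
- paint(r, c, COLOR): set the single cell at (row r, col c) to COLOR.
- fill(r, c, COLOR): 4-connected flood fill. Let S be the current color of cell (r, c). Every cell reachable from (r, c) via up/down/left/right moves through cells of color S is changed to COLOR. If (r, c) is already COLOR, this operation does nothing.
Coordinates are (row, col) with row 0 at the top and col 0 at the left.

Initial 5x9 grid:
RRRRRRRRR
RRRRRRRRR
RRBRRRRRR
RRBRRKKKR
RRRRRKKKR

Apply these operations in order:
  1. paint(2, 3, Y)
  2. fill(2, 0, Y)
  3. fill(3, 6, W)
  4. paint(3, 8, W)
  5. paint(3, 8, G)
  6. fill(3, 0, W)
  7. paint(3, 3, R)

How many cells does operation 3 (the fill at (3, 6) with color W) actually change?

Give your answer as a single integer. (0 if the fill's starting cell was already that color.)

Answer: 6

Derivation:
After op 1 paint(2,3,Y):
RRRRRRRRR
RRRRRRRRR
RRBYRRRRR
RRBRRKKKR
RRRRRKKKR
After op 2 fill(2,0,Y) [36 cells changed]:
YYYYYYYYY
YYYYYYYYY
YYBYYYYYY
YYBYYKKKY
YYYYYKKKY
After op 3 fill(3,6,W) [6 cells changed]:
YYYYYYYYY
YYYYYYYYY
YYBYYYYYY
YYBYYWWWY
YYYYYWWWY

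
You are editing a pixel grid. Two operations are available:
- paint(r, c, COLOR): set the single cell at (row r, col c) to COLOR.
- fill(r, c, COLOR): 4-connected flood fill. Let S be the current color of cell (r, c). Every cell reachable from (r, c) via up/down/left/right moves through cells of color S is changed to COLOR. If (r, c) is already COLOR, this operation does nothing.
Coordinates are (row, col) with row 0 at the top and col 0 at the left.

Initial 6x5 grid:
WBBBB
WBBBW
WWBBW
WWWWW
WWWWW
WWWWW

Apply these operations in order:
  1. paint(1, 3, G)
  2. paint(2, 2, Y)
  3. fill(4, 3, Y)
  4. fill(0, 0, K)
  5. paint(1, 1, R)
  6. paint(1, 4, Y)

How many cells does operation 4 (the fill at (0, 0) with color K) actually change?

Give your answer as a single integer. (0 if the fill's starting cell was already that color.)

Answer: 22

Derivation:
After op 1 paint(1,3,G):
WBBBB
WBBGW
WWBBW
WWWWW
WWWWW
WWWWW
After op 2 paint(2,2,Y):
WBBBB
WBBGW
WWYBW
WWWWW
WWWWW
WWWWW
After op 3 fill(4,3,Y) [21 cells changed]:
YBBBB
YBBGY
YYYBY
YYYYY
YYYYY
YYYYY
After op 4 fill(0,0,K) [22 cells changed]:
KBBBB
KBBGK
KKKBK
KKKKK
KKKKK
KKKKK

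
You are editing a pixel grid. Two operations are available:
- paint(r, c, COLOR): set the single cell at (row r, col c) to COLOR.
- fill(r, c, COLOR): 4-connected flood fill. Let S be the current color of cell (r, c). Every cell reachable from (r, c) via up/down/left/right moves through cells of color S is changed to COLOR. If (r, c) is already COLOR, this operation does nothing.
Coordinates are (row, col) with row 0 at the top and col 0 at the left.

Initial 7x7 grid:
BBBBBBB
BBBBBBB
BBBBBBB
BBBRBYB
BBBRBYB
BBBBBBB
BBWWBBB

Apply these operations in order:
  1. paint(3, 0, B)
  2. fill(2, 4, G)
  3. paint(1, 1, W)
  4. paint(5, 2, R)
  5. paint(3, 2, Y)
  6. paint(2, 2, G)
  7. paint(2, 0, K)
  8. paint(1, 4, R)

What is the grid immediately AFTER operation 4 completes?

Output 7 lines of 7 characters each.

Answer: GGGGGGG
GWGGGGG
GGGGGGG
GGGRGYG
GGGRGYG
GGRGGGG
GGWWGGG

Derivation:
After op 1 paint(3,0,B):
BBBBBBB
BBBBBBB
BBBBBBB
BBBRBYB
BBBRBYB
BBBBBBB
BBWWBBB
After op 2 fill(2,4,G) [43 cells changed]:
GGGGGGG
GGGGGGG
GGGGGGG
GGGRGYG
GGGRGYG
GGGGGGG
GGWWGGG
After op 3 paint(1,1,W):
GGGGGGG
GWGGGGG
GGGGGGG
GGGRGYG
GGGRGYG
GGGGGGG
GGWWGGG
After op 4 paint(5,2,R):
GGGGGGG
GWGGGGG
GGGGGGG
GGGRGYG
GGGRGYG
GGRGGGG
GGWWGGG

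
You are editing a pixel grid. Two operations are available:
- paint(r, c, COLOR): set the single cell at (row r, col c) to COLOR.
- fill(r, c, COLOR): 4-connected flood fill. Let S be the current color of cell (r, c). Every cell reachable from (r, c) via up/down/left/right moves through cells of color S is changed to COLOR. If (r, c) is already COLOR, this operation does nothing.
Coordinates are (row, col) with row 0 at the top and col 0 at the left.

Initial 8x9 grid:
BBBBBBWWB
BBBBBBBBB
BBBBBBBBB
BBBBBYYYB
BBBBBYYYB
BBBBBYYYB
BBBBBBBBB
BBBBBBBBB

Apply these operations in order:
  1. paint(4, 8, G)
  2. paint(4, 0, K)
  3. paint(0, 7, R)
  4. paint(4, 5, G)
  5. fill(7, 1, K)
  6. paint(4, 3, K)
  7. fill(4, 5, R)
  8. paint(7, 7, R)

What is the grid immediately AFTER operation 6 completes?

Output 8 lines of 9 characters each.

After op 1 paint(4,8,G):
BBBBBBWWB
BBBBBBBBB
BBBBBBBBB
BBBBBYYYB
BBBBBYYYG
BBBBBYYYB
BBBBBBBBB
BBBBBBBBB
After op 2 paint(4,0,K):
BBBBBBWWB
BBBBBBBBB
BBBBBBBBB
BBBBBYYYB
KBBBBYYYG
BBBBBYYYB
BBBBBBBBB
BBBBBBBBB
After op 3 paint(0,7,R):
BBBBBBWRB
BBBBBBBBB
BBBBBBBBB
BBBBBYYYB
KBBBBYYYG
BBBBBYYYB
BBBBBBBBB
BBBBBBBBB
After op 4 paint(4,5,G):
BBBBBBWRB
BBBBBBBBB
BBBBBBBBB
BBBBBYYYB
KBBBBGYYG
BBBBBYYYB
BBBBBBBBB
BBBBBBBBB
After op 5 fill(7,1,K) [59 cells changed]:
KKKKKKWRK
KKKKKKKKK
KKKKKKKKK
KKKKKYYYK
KKKKKGYYG
KKKKKYYYK
KKKKKKKKK
KKKKKKKKK
After op 6 paint(4,3,K):
KKKKKKWRK
KKKKKKKKK
KKKKKKKKK
KKKKKYYYK
KKKKKGYYG
KKKKKYYYK
KKKKKKKKK
KKKKKKKKK

Answer: KKKKKKWRK
KKKKKKKKK
KKKKKKKKK
KKKKKYYYK
KKKKKGYYG
KKKKKYYYK
KKKKKKKKK
KKKKKKKKK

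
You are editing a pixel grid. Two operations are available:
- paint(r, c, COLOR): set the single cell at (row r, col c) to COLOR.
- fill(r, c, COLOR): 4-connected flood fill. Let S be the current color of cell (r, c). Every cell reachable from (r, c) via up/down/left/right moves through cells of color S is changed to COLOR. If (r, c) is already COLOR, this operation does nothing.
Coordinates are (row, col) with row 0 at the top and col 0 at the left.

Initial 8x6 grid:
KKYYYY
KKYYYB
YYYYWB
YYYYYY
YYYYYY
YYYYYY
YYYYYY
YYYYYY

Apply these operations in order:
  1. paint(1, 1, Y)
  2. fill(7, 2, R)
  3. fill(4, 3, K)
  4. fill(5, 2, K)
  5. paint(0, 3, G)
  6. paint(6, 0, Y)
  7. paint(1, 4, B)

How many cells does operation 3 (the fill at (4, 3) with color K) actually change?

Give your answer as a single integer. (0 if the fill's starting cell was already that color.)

Answer: 42

Derivation:
After op 1 paint(1,1,Y):
KKYYYY
KYYYYB
YYYYWB
YYYYYY
YYYYYY
YYYYYY
YYYYYY
YYYYYY
After op 2 fill(7,2,R) [42 cells changed]:
KKRRRR
KRRRRB
RRRRWB
RRRRRR
RRRRRR
RRRRRR
RRRRRR
RRRRRR
After op 3 fill(4,3,K) [42 cells changed]:
KKKKKK
KKKKKB
KKKKWB
KKKKKK
KKKKKK
KKKKKK
KKKKKK
KKKKKK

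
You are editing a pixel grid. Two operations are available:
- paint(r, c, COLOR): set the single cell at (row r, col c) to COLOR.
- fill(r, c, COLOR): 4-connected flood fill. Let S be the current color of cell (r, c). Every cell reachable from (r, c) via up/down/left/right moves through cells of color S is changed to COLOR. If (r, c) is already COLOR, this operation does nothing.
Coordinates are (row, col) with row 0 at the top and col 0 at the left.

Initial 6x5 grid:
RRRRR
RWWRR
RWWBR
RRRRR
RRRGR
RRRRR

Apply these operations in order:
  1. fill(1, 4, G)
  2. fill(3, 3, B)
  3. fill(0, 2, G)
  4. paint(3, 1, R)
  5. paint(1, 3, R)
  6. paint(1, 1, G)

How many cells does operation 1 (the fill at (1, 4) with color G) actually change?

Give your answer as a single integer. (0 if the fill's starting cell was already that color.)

Answer: 24

Derivation:
After op 1 fill(1,4,G) [24 cells changed]:
GGGGG
GWWGG
GWWBG
GGGGG
GGGGG
GGGGG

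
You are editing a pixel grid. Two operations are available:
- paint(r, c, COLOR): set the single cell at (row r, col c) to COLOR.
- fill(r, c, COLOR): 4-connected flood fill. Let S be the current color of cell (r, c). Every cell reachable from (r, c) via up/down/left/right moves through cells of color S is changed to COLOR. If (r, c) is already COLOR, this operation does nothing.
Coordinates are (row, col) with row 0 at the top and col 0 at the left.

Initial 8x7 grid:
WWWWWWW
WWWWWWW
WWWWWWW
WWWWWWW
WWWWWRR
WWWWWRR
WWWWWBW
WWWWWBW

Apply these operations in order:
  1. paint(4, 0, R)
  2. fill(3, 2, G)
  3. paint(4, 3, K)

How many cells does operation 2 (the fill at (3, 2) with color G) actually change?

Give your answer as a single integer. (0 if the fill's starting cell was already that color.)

Answer: 47

Derivation:
After op 1 paint(4,0,R):
WWWWWWW
WWWWWWW
WWWWWWW
WWWWWWW
RWWWWRR
WWWWWRR
WWWWWBW
WWWWWBW
After op 2 fill(3,2,G) [47 cells changed]:
GGGGGGG
GGGGGGG
GGGGGGG
GGGGGGG
RGGGGRR
GGGGGRR
GGGGGBW
GGGGGBW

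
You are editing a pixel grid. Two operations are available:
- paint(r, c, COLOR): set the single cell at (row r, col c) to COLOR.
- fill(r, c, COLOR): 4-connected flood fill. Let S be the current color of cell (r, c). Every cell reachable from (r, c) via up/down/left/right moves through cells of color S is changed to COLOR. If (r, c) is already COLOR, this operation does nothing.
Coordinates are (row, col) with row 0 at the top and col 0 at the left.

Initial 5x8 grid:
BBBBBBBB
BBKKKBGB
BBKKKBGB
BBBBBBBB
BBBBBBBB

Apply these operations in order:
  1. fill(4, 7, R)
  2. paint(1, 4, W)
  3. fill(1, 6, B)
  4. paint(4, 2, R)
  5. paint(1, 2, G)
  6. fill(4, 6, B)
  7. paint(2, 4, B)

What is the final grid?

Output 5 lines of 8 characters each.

After op 1 fill(4,7,R) [32 cells changed]:
RRRRRRRR
RRKKKRGR
RRKKKRGR
RRRRRRRR
RRRRRRRR
After op 2 paint(1,4,W):
RRRRRRRR
RRKKWRGR
RRKKKRGR
RRRRRRRR
RRRRRRRR
After op 3 fill(1,6,B) [2 cells changed]:
RRRRRRRR
RRKKWRBR
RRKKKRBR
RRRRRRRR
RRRRRRRR
After op 4 paint(4,2,R):
RRRRRRRR
RRKKWRBR
RRKKKRBR
RRRRRRRR
RRRRRRRR
After op 5 paint(1,2,G):
RRRRRRRR
RRGKWRBR
RRKKKRBR
RRRRRRRR
RRRRRRRR
After op 6 fill(4,6,B) [32 cells changed]:
BBBBBBBB
BBGKWBBB
BBKKKBBB
BBBBBBBB
BBBBBBBB
After op 7 paint(2,4,B):
BBBBBBBB
BBGKWBBB
BBKKBBBB
BBBBBBBB
BBBBBBBB

Answer: BBBBBBBB
BBGKWBBB
BBKKBBBB
BBBBBBBB
BBBBBBBB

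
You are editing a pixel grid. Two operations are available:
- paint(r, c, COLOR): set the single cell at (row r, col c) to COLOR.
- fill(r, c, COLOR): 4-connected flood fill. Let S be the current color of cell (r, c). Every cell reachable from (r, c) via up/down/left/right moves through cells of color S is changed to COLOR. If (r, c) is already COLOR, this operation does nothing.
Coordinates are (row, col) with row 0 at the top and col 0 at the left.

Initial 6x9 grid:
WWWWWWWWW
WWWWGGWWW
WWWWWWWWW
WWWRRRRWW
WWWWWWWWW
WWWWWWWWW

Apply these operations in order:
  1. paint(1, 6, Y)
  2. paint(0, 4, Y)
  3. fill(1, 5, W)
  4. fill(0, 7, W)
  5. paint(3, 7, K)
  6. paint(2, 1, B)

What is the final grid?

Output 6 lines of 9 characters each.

Answer: WWWWYWWWW
WWWWWWYWW
WBWWWWWWW
WWWRRRRKW
WWWWWWWWW
WWWWWWWWW

Derivation:
After op 1 paint(1,6,Y):
WWWWWWWWW
WWWWGGYWW
WWWWWWWWW
WWWRRRRWW
WWWWWWWWW
WWWWWWWWW
After op 2 paint(0,4,Y):
WWWWYWWWW
WWWWGGYWW
WWWWWWWWW
WWWRRRRWW
WWWWWWWWW
WWWWWWWWW
After op 3 fill(1,5,W) [2 cells changed]:
WWWWYWWWW
WWWWWWYWW
WWWWWWWWW
WWWRRRRWW
WWWWWWWWW
WWWWWWWWW
After op 4 fill(0,7,W) [0 cells changed]:
WWWWYWWWW
WWWWWWYWW
WWWWWWWWW
WWWRRRRWW
WWWWWWWWW
WWWWWWWWW
After op 5 paint(3,7,K):
WWWWYWWWW
WWWWWWYWW
WWWWWWWWW
WWWRRRRKW
WWWWWWWWW
WWWWWWWWW
After op 6 paint(2,1,B):
WWWWYWWWW
WWWWWWYWW
WBWWWWWWW
WWWRRRRKW
WWWWWWWWW
WWWWWWWWW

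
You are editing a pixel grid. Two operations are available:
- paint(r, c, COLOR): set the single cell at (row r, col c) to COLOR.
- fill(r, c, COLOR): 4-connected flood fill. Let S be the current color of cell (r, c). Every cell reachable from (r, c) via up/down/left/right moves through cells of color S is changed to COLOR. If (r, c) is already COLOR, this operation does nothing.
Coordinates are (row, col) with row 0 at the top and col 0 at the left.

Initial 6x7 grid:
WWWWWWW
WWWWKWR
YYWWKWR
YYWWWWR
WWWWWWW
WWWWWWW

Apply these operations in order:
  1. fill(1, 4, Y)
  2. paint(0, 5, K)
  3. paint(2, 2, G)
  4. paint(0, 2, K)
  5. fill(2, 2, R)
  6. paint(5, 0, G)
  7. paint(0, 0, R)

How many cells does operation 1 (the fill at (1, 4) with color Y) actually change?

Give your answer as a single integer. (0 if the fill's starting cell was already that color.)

After op 1 fill(1,4,Y) [2 cells changed]:
WWWWWWW
WWWWYWR
YYWWYWR
YYWWWWR
WWWWWWW
WWWWWWW

Answer: 2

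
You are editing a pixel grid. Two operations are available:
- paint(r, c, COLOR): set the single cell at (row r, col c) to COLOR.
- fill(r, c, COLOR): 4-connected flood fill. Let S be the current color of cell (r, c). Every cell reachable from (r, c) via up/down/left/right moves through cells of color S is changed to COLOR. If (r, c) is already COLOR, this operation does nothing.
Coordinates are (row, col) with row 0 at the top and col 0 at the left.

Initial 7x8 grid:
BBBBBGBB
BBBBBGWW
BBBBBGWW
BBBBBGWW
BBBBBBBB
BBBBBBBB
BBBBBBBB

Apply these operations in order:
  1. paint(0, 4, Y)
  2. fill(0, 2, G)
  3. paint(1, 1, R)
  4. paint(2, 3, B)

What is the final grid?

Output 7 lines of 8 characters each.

After op 1 paint(0,4,Y):
BBBBYGBB
BBBBBGWW
BBBBBGWW
BBBBBGWW
BBBBBBBB
BBBBBBBB
BBBBBBBB
After op 2 fill(0,2,G) [43 cells changed]:
GGGGYGBB
GGGGGGWW
GGGGGGWW
GGGGGGWW
GGGGGGGG
GGGGGGGG
GGGGGGGG
After op 3 paint(1,1,R):
GGGGYGBB
GRGGGGWW
GGGGGGWW
GGGGGGWW
GGGGGGGG
GGGGGGGG
GGGGGGGG
After op 4 paint(2,3,B):
GGGGYGBB
GRGGGGWW
GGGBGGWW
GGGGGGWW
GGGGGGGG
GGGGGGGG
GGGGGGGG

Answer: GGGGYGBB
GRGGGGWW
GGGBGGWW
GGGGGGWW
GGGGGGGG
GGGGGGGG
GGGGGGGG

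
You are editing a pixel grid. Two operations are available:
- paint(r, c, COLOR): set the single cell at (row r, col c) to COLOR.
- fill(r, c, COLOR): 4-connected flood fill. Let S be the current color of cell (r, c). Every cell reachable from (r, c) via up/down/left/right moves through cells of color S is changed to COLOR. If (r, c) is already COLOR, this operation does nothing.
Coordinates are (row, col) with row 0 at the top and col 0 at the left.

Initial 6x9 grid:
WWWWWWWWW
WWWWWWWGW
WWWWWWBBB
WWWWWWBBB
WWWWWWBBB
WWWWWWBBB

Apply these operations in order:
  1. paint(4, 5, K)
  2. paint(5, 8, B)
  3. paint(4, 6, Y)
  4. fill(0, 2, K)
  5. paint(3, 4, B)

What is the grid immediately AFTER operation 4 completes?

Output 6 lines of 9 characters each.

After op 1 paint(4,5,K):
WWWWWWWWW
WWWWWWWGW
WWWWWWBBB
WWWWWWBBB
WWWWWKBBB
WWWWWWBBB
After op 2 paint(5,8,B):
WWWWWWWWW
WWWWWWWGW
WWWWWWBBB
WWWWWWBBB
WWWWWKBBB
WWWWWWBBB
After op 3 paint(4,6,Y):
WWWWWWWWW
WWWWWWWGW
WWWWWWBBB
WWWWWWBBB
WWWWWKYBB
WWWWWWBBB
After op 4 fill(0,2,K) [40 cells changed]:
KKKKKKKKK
KKKKKKKGK
KKKKKKBBB
KKKKKKBBB
KKKKKKYBB
KKKKKKBBB

Answer: KKKKKKKKK
KKKKKKKGK
KKKKKKBBB
KKKKKKBBB
KKKKKKYBB
KKKKKKBBB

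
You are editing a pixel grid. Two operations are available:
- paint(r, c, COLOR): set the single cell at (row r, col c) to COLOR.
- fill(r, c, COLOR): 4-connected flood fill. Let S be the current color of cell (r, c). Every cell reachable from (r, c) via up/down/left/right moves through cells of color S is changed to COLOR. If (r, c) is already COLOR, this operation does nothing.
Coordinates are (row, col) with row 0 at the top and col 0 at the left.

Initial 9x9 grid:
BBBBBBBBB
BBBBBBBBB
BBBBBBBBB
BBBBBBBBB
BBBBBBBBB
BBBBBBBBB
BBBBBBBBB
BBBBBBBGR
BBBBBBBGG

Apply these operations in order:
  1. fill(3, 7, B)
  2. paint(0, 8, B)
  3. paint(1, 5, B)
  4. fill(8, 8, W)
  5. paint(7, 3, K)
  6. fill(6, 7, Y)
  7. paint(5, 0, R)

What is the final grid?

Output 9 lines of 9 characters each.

Answer: YYYYYYYYY
YYYYYYYYY
YYYYYYYYY
YYYYYYYYY
YYYYYYYYY
RYYYYYYYY
YYYYYYYYY
YYYKYYYWR
YYYYYYYWW

Derivation:
After op 1 fill(3,7,B) [0 cells changed]:
BBBBBBBBB
BBBBBBBBB
BBBBBBBBB
BBBBBBBBB
BBBBBBBBB
BBBBBBBBB
BBBBBBBBB
BBBBBBBGR
BBBBBBBGG
After op 2 paint(0,8,B):
BBBBBBBBB
BBBBBBBBB
BBBBBBBBB
BBBBBBBBB
BBBBBBBBB
BBBBBBBBB
BBBBBBBBB
BBBBBBBGR
BBBBBBBGG
After op 3 paint(1,5,B):
BBBBBBBBB
BBBBBBBBB
BBBBBBBBB
BBBBBBBBB
BBBBBBBBB
BBBBBBBBB
BBBBBBBBB
BBBBBBBGR
BBBBBBBGG
After op 4 fill(8,8,W) [3 cells changed]:
BBBBBBBBB
BBBBBBBBB
BBBBBBBBB
BBBBBBBBB
BBBBBBBBB
BBBBBBBBB
BBBBBBBBB
BBBBBBBWR
BBBBBBBWW
After op 5 paint(7,3,K):
BBBBBBBBB
BBBBBBBBB
BBBBBBBBB
BBBBBBBBB
BBBBBBBBB
BBBBBBBBB
BBBBBBBBB
BBBKBBBWR
BBBBBBBWW
After op 6 fill(6,7,Y) [76 cells changed]:
YYYYYYYYY
YYYYYYYYY
YYYYYYYYY
YYYYYYYYY
YYYYYYYYY
YYYYYYYYY
YYYYYYYYY
YYYKYYYWR
YYYYYYYWW
After op 7 paint(5,0,R):
YYYYYYYYY
YYYYYYYYY
YYYYYYYYY
YYYYYYYYY
YYYYYYYYY
RYYYYYYYY
YYYYYYYYY
YYYKYYYWR
YYYYYYYWW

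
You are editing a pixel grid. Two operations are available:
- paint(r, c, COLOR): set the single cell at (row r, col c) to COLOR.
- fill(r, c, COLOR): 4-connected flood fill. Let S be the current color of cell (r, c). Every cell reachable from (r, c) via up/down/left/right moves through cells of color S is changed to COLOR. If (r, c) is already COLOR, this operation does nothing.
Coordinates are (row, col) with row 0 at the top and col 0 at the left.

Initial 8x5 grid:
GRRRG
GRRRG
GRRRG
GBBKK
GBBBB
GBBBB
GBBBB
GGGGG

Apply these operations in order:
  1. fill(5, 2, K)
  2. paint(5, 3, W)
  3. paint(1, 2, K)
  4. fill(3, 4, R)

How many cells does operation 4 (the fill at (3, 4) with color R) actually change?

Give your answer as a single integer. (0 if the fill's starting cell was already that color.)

After op 1 fill(5,2,K) [14 cells changed]:
GRRRG
GRRRG
GRRRG
GKKKK
GKKKK
GKKKK
GKKKK
GGGGG
After op 2 paint(5,3,W):
GRRRG
GRRRG
GRRRG
GKKKK
GKKKK
GKKWK
GKKKK
GGGGG
After op 3 paint(1,2,K):
GRRRG
GRKRG
GRRRG
GKKKK
GKKKK
GKKWK
GKKKK
GGGGG
After op 4 fill(3,4,R) [15 cells changed]:
GRRRG
GRKRG
GRRRG
GRRRR
GRRRR
GRRWR
GRRRR
GGGGG

Answer: 15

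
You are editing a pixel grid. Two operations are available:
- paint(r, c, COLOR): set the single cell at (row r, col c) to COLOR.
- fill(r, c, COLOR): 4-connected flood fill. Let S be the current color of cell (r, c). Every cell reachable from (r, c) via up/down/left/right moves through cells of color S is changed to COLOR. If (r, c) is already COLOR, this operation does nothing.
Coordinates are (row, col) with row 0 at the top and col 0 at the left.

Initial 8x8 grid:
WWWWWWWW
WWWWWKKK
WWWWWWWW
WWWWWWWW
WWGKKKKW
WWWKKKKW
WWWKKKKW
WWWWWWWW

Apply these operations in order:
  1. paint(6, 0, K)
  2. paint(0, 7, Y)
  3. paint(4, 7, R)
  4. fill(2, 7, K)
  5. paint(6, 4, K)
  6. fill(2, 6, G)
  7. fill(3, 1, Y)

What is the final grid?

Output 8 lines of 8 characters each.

Answer: YYYYYYYY
YYYYYYYY
YYYYYYYY
YYYYYYYY
YYYYYYYR
YYYYYYYY
YYYYYYYY
YYYYYYYY

Derivation:
After op 1 paint(6,0,K):
WWWWWWWW
WWWWWKKK
WWWWWWWW
WWWWWWWW
WWGKKKKW
WWWKKKKW
KWWKKKKW
WWWWWWWW
After op 2 paint(0,7,Y):
WWWWWWWY
WWWWWKKK
WWWWWWWW
WWWWWWWW
WWGKKKKW
WWWKKKKW
KWWKKKKW
WWWWWWWW
After op 3 paint(4,7,R):
WWWWWWWY
WWWWWKKK
WWWWWWWW
WWWWWWWW
WWGKKKKR
WWWKKKKW
KWWKKKKW
WWWWWWWW
After op 4 fill(2,7,K) [45 cells changed]:
KKKKKKKY
KKKKKKKK
KKKKKKKK
KKKKKKKK
KKGKKKKR
KKKKKKKK
KKKKKKKK
KKKKKKKK
After op 5 paint(6,4,K):
KKKKKKKY
KKKKKKKK
KKKKKKKK
KKKKKKKK
KKGKKKKR
KKKKKKKK
KKKKKKKK
KKKKKKKK
After op 6 fill(2,6,G) [61 cells changed]:
GGGGGGGY
GGGGGGGG
GGGGGGGG
GGGGGGGG
GGGGGGGR
GGGGGGGG
GGGGGGGG
GGGGGGGG
After op 7 fill(3,1,Y) [62 cells changed]:
YYYYYYYY
YYYYYYYY
YYYYYYYY
YYYYYYYY
YYYYYYYR
YYYYYYYY
YYYYYYYY
YYYYYYYY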